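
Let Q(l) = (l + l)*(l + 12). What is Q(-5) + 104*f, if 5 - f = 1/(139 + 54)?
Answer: 86746/193 ≈ 449.46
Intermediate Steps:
Q(l) = 2*l*(12 + l) (Q(l) = (2*l)*(12 + l) = 2*l*(12 + l))
f = 964/193 (f = 5 - 1/(139 + 54) = 5 - 1/193 = 964/193 ≈ 4.9948)
Q(-5) + 104*f = 2*(-5)*(12 - 5) + 104*(964/193) = 2*(-5)*7 + 100256/193 = -70 + 100256/193 = 86746/193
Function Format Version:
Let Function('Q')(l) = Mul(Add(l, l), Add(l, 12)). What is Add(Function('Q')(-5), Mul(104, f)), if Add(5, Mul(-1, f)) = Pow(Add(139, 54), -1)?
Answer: Rational(86746, 193) ≈ 449.46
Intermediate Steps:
Function('Q')(l) = Mul(2, l, Add(12, l)) (Function('Q')(l) = Mul(Mul(2, l), Add(12, l)) = Mul(2, l, Add(12, l)))
f = Rational(964, 193) (f = Add(5, Mul(-1, Pow(Add(139, 54), -1))) = Add(5, Mul(-1, Pow(193, -1))) = Add(5, Mul(-1, Rational(1, 193))) = Add(5, Rational(-1, 193)) = Rational(964, 193) ≈ 4.9948)
Add(Function('Q')(-5), Mul(104, f)) = Add(Mul(2, -5, Add(12, -5)), Mul(104, Rational(964, 193))) = Add(Mul(2, -5, 7), Rational(100256, 193)) = Add(-70, Rational(100256, 193)) = Rational(86746, 193)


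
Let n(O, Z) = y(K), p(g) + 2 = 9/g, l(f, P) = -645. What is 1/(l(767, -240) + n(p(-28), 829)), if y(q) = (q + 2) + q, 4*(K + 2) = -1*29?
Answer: -2/1323 ≈ -0.0015117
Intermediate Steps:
K = -37/4 (K = -2 + (-1*29)/4 = -2 + (1/4)*(-29) = -2 - 29/4 = -37/4 ≈ -9.2500)
p(g) = -2 + 9/g
y(q) = 2 + 2*q (y(q) = (2 + q) + q = 2 + 2*q)
n(O, Z) = -33/2 (n(O, Z) = 2 + 2*(-37/4) = 2 - 37/2 = -33/2)
1/(l(767, -240) + n(p(-28), 829)) = 1/(-645 - 33/2) = 1/(-1323/2) = -2/1323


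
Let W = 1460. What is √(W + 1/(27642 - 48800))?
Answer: √653584986282/21158 ≈ 38.210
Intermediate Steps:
√(W + 1/(27642 - 48800)) = √(1460 + 1/(27642 - 48800)) = √(1460 + 1/(-21158)) = √(1460 - 1/21158) = √(30890679/21158) = √653584986282/21158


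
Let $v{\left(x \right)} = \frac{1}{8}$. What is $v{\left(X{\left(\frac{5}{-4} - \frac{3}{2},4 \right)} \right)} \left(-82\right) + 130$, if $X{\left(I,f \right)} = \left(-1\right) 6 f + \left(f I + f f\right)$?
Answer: $\frac{479}{4} \approx 119.75$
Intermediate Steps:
$X{\left(I,f \right)} = f^{2} - 6 f + I f$ ($X{\left(I,f \right)} = - 6 f + \left(I f + f^{2}\right) = - 6 f + \left(f^{2} + I f\right) = f^{2} - 6 f + I f$)
$v{\left(x \right)} = \frac{1}{8}$
$v{\left(X{\left(\frac{5}{-4} - \frac{3}{2},4 \right)} \right)} \left(-82\right) + 130 = \frac{1}{8} \left(-82\right) + 130 = - \frac{41}{4} + 130 = \frac{479}{4}$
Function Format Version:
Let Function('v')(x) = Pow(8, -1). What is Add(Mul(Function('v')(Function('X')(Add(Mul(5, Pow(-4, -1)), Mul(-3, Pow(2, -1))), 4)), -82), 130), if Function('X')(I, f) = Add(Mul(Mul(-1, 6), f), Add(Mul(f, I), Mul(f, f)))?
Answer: Rational(479, 4) ≈ 119.75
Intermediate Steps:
Function('X')(I, f) = Add(Pow(f, 2), Mul(-6, f), Mul(I, f)) (Function('X')(I, f) = Add(Mul(-6, f), Add(Mul(I, f), Pow(f, 2))) = Add(Mul(-6, f), Add(Pow(f, 2), Mul(I, f))) = Add(Pow(f, 2), Mul(-6, f), Mul(I, f)))
Function('v')(x) = Rational(1, 8)
Add(Mul(Function('v')(Function('X')(Add(Mul(5, Pow(-4, -1)), Mul(-3, Pow(2, -1))), 4)), -82), 130) = Add(Mul(Rational(1, 8), -82), 130) = Add(Rational(-41, 4), 130) = Rational(479, 4)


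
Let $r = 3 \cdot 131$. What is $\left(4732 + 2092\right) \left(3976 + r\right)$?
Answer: $29814056$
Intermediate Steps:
$r = 393$
$\left(4732 + 2092\right) \left(3976 + r\right) = \left(4732 + 2092\right) \left(3976 + 393\right) = 6824 \cdot 4369 = 29814056$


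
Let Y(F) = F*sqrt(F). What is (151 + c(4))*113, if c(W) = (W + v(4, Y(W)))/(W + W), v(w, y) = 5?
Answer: 137521/8 ≈ 17190.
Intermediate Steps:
Y(F) = F**(3/2)
c(W) = (5 + W)/(2*W) (c(W) = (W + 5)/(W + W) = (5 + W)/((2*W)) = (5 + W)*(1/(2*W)) = (5 + W)/(2*W))
(151 + c(4))*113 = (151 + (1/2)*(5 + 4)/4)*113 = (151 + (1/2)*(1/4)*9)*113 = (151 + 9/8)*113 = (1217/8)*113 = 137521/8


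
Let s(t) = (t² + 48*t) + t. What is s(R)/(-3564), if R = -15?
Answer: 85/594 ≈ 0.14310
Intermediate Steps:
s(t) = t² + 49*t
s(R)/(-3564) = -15*(49 - 15)/(-3564) = -15*34*(-1/3564) = -510*(-1/3564) = 85/594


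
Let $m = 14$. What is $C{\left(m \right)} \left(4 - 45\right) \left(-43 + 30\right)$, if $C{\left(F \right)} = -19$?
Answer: $-10127$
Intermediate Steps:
$C{\left(m \right)} \left(4 - 45\right) \left(-43 + 30\right) = - 19 \left(4 - 45\right) \left(-43 + 30\right) = - 19 \left(\left(-41\right) \left(-13\right)\right) = \left(-19\right) 533 = -10127$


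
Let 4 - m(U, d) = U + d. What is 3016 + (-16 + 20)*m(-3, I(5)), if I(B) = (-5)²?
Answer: 2944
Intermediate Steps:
I(B) = 25
m(U, d) = 4 - U - d (m(U, d) = 4 - (U + d) = 4 + (-U - d) = 4 - U - d)
3016 + (-16 + 20)*m(-3, I(5)) = 3016 + (-16 + 20)*(4 - 1*(-3) - 1*25) = 3016 + 4*(4 + 3 - 25) = 3016 + 4*(-18) = 3016 - 72 = 2944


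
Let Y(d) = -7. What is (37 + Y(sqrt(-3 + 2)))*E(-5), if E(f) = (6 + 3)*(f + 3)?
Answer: -540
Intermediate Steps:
E(f) = 27 + 9*f (E(f) = 9*(3 + f) = 27 + 9*f)
(37 + Y(sqrt(-3 + 2)))*E(-5) = (37 - 7)*(27 + 9*(-5)) = 30*(27 - 45) = 30*(-18) = -540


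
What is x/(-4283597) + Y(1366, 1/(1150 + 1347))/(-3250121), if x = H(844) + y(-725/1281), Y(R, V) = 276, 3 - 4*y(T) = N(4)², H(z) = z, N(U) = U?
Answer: -15659248011/55688834260948 ≈ -0.00028119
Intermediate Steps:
y(T) = -13/4 (y(T) = ¾ - ¼*4² = ¾ - ¼*16 = ¾ - 4 = -13/4)
x = 3363/4 (x = 844 - 13/4 = 3363/4 ≈ 840.75)
x/(-4283597) + Y(1366, 1/(1150 + 1347))/(-3250121) = (3363/4)/(-4283597) + 276/(-3250121) = (3363/4)*(-1/4283597) + 276*(-1/3250121) = -3363/17134388 - 276/3250121 = -15659248011/55688834260948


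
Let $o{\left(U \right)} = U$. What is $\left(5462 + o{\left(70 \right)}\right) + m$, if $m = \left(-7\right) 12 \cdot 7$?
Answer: $4944$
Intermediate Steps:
$m = -588$ ($m = \left(-84\right) 7 = -588$)
$\left(5462 + o{\left(70 \right)}\right) + m = \left(5462 + 70\right) - 588 = 5532 - 588 = 4944$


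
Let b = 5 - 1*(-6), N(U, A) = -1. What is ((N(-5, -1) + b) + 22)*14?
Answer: 448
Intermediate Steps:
b = 11 (b = 5 + 6 = 11)
((N(-5, -1) + b) + 22)*14 = ((-1 + 11) + 22)*14 = (10 + 22)*14 = 32*14 = 448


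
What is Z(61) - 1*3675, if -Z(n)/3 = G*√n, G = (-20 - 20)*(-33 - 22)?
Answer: -3675 - 6600*√61 ≈ -55223.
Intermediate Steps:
G = 2200 (G = -40*(-55) = 2200)
Z(n) = -6600*√n
Z(61) - 1*3675 = -6600*√61 - 1*3675 = -6600*√61 - 3675 = -3675 - 6600*√61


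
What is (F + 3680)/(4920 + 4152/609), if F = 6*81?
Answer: 422849/500072 ≈ 0.84558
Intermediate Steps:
F = 486
(F + 3680)/(4920 + 4152/609) = (486 + 3680)/(4920 + 4152/609) = 4166/(4920 + 4152*(1/609)) = 4166/(4920 + 1384/203) = 4166/(1000144/203) = 4166*(203/1000144) = 422849/500072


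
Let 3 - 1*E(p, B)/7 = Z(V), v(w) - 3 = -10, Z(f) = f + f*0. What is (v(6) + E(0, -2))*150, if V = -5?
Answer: 7350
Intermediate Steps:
Z(f) = f (Z(f) = f + 0 = f)
v(w) = -7 (v(w) = 3 - 10 = -7)
E(p, B) = 56 (E(p, B) = 21 - 7*(-5) = 21 + 35 = 56)
(v(6) + E(0, -2))*150 = (-7 + 56)*150 = 49*150 = 7350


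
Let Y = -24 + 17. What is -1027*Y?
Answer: 7189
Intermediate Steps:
Y = -7
-1027*Y = -1027*(-7) = 7189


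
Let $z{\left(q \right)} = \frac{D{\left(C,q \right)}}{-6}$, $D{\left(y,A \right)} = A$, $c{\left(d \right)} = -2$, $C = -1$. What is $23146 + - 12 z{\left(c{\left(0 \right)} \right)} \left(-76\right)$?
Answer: $23450$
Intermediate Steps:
$z{\left(q \right)} = - \frac{q}{6}$ ($z{\left(q \right)} = \frac{q}{-6} = q \left(- \frac{1}{6}\right) = - \frac{q}{6}$)
$23146 + - 12 z{\left(c{\left(0 \right)} \right)} \left(-76\right) = 23146 + - 12 \left(\left(- \frac{1}{6}\right) \left(-2\right)\right) \left(-76\right) = 23146 + \left(-12\right) \frac{1}{3} \left(-76\right) = 23146 - -304 = 23146 + 304 = 23450$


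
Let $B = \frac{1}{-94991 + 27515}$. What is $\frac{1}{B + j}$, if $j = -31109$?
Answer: $- \frac{67476}{2099110885} \approx -3.2145 \cdot 10^{-5}$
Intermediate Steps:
$B = - \frac{1}{67476}$ ($B = \frac{1}{-67476} = - \frac{1}{67476} \approx -1.482 \cdot 10^{-5}$)
$\frac{1}{B + j} = \frac{1}{- \frac{1}{67476} - 31109} = \frac{1}{- \frac{2099110885}{67476}} = - \frac{67476}{2099110885}$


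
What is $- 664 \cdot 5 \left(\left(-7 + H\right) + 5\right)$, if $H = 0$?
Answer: $6640$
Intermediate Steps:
$- 664 \cdot 5 \left(\left(-7 + H\right) + 5\right) = - 664 \cdot 5 \left(\left(-7 + 0\right) + 5\right) = - 664 \cdot 5 \left(-7 + 5\right) = - 664 \cdot 5 \left(-2\right) = \left(-664\right) \left(-10\right) = 6640$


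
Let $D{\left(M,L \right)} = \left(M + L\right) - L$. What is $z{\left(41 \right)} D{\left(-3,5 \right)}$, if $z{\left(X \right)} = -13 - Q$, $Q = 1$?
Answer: $42$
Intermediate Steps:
$D{\left(M,L \right)} = M$ ($D{\left(M,L \right)} = \left(L + M\right) - L = M$)
$z{\left(X \right)} = -14$ ($z{\left(X \right)} = -13 - 1 = -14$)
$z{\left(41 \right)} D{\left(-3,5 \right)} = \left(-14\right) \left(-3\right) = 42$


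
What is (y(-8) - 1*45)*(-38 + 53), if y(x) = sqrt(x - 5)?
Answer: -675 + 15*I*sqrt(13) ≈ -675.0 + 54.083*I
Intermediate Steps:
y(x) = sqrt(-5 + x)
(y(-8) - 1*45)*(-38 + 53) = (sqrt(-5 - 8) - 1*45)*(-38 + 53) = (sqrt(-13) - 45)*15 = (I*sqrt(13) - 45)*15 = (-45 + I*sqrt(13))*15 = -675 + 15*I*sqrt(13)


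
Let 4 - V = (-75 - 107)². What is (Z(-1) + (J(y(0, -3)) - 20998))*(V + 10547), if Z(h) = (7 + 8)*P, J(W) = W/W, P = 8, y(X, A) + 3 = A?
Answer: 471256521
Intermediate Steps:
y(X, A) = -3 + A
J(W) = 1
V = -33120 (V = 4 - (-75 - 107)² = 4 - 1*(-182)² = 4 - 1*33124 = 4 - 33124 = -33120)
Z(h) = 120 (Z(h) = (7 + 8)*8 = 15*8 = 120)
(Z(-1) + (J(y(0, -3)) - 20998))*(V + 10547) = (120 + (1 - 20998))*(-33120 + 10547) = (120 - 20997)*(-22573) = -20877*(-22573) = 471256521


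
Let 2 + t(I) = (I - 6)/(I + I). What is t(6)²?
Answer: 4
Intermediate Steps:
t(I) = -2 + (-6 + I)/(2*I) (t(I) = -2 + (I - 6)/(I + I) = -2 + (-6 + I)/((2*I)) = -2 + (-6 + I)*(1/(2*I)) = -2 + (-6 + I)/(2*I))
t(6)² = (-3/2 - 3/6)² = (-3/2 - 3*⅙)² = (-3/2 - ½)² = (-2)² = 4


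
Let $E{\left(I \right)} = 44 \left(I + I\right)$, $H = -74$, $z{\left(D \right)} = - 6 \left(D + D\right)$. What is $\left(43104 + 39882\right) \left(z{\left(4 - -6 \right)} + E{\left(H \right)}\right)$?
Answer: $-550363152$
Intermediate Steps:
$z{\left(D \right)} = - 12 D$ ($z{\left(D \right)} = - 6 \cdot 2 D = - 12 D$)
$E{\left(I \right)} = 88 I$ ($E{\left(I \right)} = 44 \cdot 2 I = 88 I$)
$\left(43104 + 39882\right) \left(z{\left(4 - -6 \right)} + E{\left(H \right)}\right) = \left(43104 + 39882\right) \left(- 12 \left(4 - -6\right) + 88 \left(-74\right)\right) = 82986 \left(- 12 \left(4 + 6\right) - 6512\right) = 82986 \left(\left(-12\right) 10 - 6512\right) = 82986 \left(-120 - 6512\right) = 82986 \left(-6632\right) = -550363152$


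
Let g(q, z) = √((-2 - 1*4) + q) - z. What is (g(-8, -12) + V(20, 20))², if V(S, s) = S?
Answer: (32 + I*√14)² ≈ 1010.0 + 239.47*I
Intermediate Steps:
g(q, z) = √(-6 + q) - z (g(q, z) = √((-2 - 4) + q) - z = √(-6 + q) - z)
(g(-8, -12) + V(20, 20))² = ((√(-6 - 8) - 1*(-12)) + 20)² = ((√(-14) + 12) + 20)² = ((I*√14 + 12) + 20)² = ((12 + I*√14) + 20)² = (32 + I*√14)²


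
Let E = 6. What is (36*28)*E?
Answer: 6048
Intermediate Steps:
(36*28)*E = (36*28)*6 = 1008*6 = 6048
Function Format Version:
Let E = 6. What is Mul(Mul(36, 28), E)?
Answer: 6048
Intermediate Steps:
Mul(Mul(36, 28), E) = Mul(Mul(36, 28), 6) = Mul(1008, 6) = 6048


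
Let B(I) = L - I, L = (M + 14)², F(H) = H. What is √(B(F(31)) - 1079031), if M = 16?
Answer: 29*I*√1282 ≈ 1038.3*I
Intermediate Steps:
L = 900 (L = (16 + 14)² = 30² = 900)
B(I) = 900 - I
√(B(F(31)) - 1079031) = √((900 - 1*31) - 1079031) = √((900 - 31) - 1079031) = √(869 - 1079031) = √(-1078162) = 29*I*√1282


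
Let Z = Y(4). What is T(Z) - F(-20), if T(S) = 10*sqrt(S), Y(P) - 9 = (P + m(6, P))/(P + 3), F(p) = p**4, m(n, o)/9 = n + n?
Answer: -159950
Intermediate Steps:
m(n, o) = 18*n (m(n, o) = 9*(n + n) = 9*(2*n) = 18*n)
Y(P) = 9 + (108 + P)/(3 + P) (Y(P) = 9 + (P + 18*6)/(P + 3) = 9 + (P + 108)/(3 + P) = 9 + (108 + P)/(3 + P))
Z = 25 (Z = 5*(27 + 2*4)/(3 + 4) = 5*(27 + 8)/7 = 5*(1/7)*35 = 25)
T(Z) - F(-20) = 10*sqrt(25) - 1*(-20)**4 = 10*5 - 1*160000 = 50 - 160000 = -159950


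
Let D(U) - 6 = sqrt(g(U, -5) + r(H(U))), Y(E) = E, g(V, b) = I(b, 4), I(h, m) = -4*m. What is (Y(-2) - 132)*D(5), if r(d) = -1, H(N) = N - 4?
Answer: -804 - 134*I*sqrt(17) ≈ -804.0 - 552.5*I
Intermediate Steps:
g(V, b) = -16 (g(V, b) = -4*4 = -16)
H(N) = -4 + N
D(U) = 6 + I*sqrt(17) (D(U) = 6 + sqrt(-16 - 1) = 6 + sqrt(-17) = 6 + I*sqrt(17))
(Y(-2) - 132)*D(5) = (-2 - 132)*(6 + I*sqrt(17)) = -134*(6 + I*sqrt(17)) = -804 - 134*I*sqrt(17)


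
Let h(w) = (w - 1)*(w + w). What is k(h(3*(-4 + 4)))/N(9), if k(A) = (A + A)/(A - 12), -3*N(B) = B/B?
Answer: 0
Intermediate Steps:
N(B) = -⅓ (N(B) = -B/(3*B) = -⅓*1 = -⅓)
h(w) = 2*w*(-1 + w) (h(w) = (-1 + w)*(2*w) = 2*w*(-1 + w))
k(A) = 2*A/(-12 + A) (k(A) = (2*A)/(-12 + A) = 2*A/(-12 + A))
k(h(3*(-4 + 4)))/N(9) = (2*(2*(3*(-4 + 4))*(-1 + 3*(-4 + 4)))/(-12 + 2*(3*(-4 + 4))*(-1 + 3*(-4 + 4))))/(-⅓) = (2*(2*(3*0)*(-1 + 3*0))/(-12 + 2*(3*0)*(-1 + 3*0)))*(-3) = (2*(2*0*(-1 + 0))/(-12 + 2*0*(-1 + 0)))*(-3) = (2*(2*0*(-1))/(-12 + 2*0*(-1)))*(-3) = (2*0/(-12 + 0))*(-3) = (2*0/(-12))*(-3) = (2*0*(-1/12))*(-3) = 0*(-3) = 0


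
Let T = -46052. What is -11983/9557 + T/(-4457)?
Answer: 386710733/42595549 ≈ 9.0787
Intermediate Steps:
-11983/9557 + T/(-4457) = -11983/9557 - 46052/(-4457) = -11983*1/9557 - 46052*(-1/4457) = -11983/9557 + 46052/4457 = 386710733/42595549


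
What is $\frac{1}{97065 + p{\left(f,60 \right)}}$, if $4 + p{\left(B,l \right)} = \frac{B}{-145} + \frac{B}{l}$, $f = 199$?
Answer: $\frac{1740}{168889523} \approx 1.0303 \cdot 10^{-5}$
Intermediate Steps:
$p{\left(B,l \right)} = -4 - \frac{B}{145} + \frac{B}{l}$ ($p{\left(B,l \right)} = -4 + \left(\frac{B}{-145} + \frac{B}{l}\right) = -4 + \left(B \left(- \frac{1}{145}\right) + \frac{B}{l}\right) = -4 - \left(\frac{B}{145} - \frac{B}{l}\right) = -4 - \frac{B}{145} + \frac{B}{l}$)
$\frac{1}{97065 + p{\left(f,60 \right)}} = \frac{1}{97065 - \left(\frac{779}{145} - \frac{199}{60}\right)} = \frac{1}{97065 - \frac{3577}{1740}} = \frac{1}{\frac{168889523}{1740}} = \frac{1740}{168889523}$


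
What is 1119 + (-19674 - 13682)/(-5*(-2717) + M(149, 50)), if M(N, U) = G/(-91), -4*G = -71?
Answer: 5521166827/4944869 ≈ 1116.5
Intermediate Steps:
G = 71/4 (G = -¼*(-71) = 71/4 ≈ 17.750)
M(N, U) = -71/364 (M(N, U) = (71/4)/(-91) = (71/4)*(-1/91) = -71/364)
1119 + (-19674 - 13682)/(-5*(-2717) + M(149, 50)) = 1119 + (-19674 - 13682)/(-5*(-2717) - 71/364) = 1119 - 33356/(13585 - 71/364) = 1119 - 33356/4944869/364 = 1119 - 33356*364/4944869 = 1119 - 12141584/4944869 = 5521166827/4944869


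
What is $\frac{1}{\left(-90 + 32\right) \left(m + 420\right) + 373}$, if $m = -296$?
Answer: $- \frac{1}{6819} \approx -0.00014665$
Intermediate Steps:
$\frac{1}{\left(-90 + 32\right) \left(m + 420\right) + 373} = \frac{1}{\left(-90 + 32\right) \left(-296 + 420\right) + 373} = \frac{1}{\left(-58\right) 124 + 373} = \frac{1}{-7192 + 373} = \frac{1}{-6819} = - \frac{1}{6819}$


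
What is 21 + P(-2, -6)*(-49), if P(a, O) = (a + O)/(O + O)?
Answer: -35/3 ≈ -11.667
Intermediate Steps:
P(a, O) = (O + a)/(2*O) (P(a, O) = (O + a)/((2*O)) = (O + a)*(1/(2*O)) = (O + a)/(2*O))
21 + P(-2, -6)*(-49) = 21 + ((½)*(-6 - 2)/(-6))*(-49) = 21 + ((½)*(-⅙)*(-8))*(-49) = 21 + (⅔)*(-49) = 21 - 98/3 = -35/3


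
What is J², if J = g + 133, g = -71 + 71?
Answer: 17689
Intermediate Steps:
g = 0
J = 133 (J = 0 + 133 = 133)
J² = 133² = 17689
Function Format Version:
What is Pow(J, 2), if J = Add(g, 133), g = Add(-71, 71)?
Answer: 17689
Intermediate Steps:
g = 0
J = 133 (J = Add(0, 133) = 133)
Pow(J, 2) = Pow(133, 2) = 17689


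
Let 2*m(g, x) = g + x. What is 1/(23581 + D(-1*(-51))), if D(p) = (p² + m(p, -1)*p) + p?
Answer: 1/27508 ≈ 3.6353e-5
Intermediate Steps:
m(g, x) = g/2 + x/2 (m(g, x) = (g + x)/2 = g/2 + x/2)
D(p) = p + p² + p*(-½ + p/2) (D(p) = (p² + (p/2 + (½)*(-1))*p) + p = (p² + (p/2 - ½)*p) + p = (p² + (-½ + p/2)*p) + p = (p² + p*(-½ + p/2)) + p = p + p² + p*(-½ + p/2))
1/(23581 + D(-1*(-51))) = 1/(23581 + (-1*(-51))*(1 + 3*(-1*(-51)))/2) = 1/(23581 + (½)*51*(1 + 3*51)) = 1/(23581 + (½)*51*(1 + 153)) = 1/(23581 + (½)*51*154) = 1/(23581 + 3927) = 1/27508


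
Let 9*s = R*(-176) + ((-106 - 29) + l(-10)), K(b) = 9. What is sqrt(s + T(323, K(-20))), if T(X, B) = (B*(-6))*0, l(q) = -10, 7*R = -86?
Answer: sqrt(10983)/7 ≈ 14.971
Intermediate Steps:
R = -86/7 (R = (1/7)*(-86) = -86/7 ≈ -12.286)
T(X, B) = 0 (T(X, B) = -6*B*0 = 0)
s = 1569/7 (s = (-86/7*(-176) + ((-106 - 29) - 10))/9 = (15136/7 + (-135 - 10))/9 = (15136/7 - 145)/9 = (1/9)*(14121/7) = 1569/7 ≈ 224.14)
sqrt(s + T(323, K(-20))) = sqrt(1569/7 + 0) = sqrt(1569/7) = sqrt(10983)/7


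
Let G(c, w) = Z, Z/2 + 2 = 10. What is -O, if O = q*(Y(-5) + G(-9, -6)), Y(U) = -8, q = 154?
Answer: -1232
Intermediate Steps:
Z = 16 (Z = -4 + 2*10 = -4 + 20 = 16)
G(c, w) = 16
O = 1232 (O = 154*(-8 + 16) = 154*8 = 1232)
-O = -1*1232 = -1232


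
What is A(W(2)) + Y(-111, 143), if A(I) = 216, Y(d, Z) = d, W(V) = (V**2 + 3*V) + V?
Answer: 105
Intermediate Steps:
W(V) = V**2 + 4*V
A(W(2)) + Y(-111, 143) = 216 - 111 = 105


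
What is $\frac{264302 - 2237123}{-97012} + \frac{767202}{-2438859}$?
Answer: $\frac{1579001483605}{78866196436} \approx 20.021$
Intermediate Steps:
$\frac{264302 - 2237123}{-97012} + \frac{767202}{-2438859} = \left(-1972821\right) \left(- \frac{1}{97012}\right) + 767202 \left(- \frac{1}{2438859}\right) = \frac{1972821}{97012} - \frac{255734}{812953} = \frac{1579001483605}{78866196436}$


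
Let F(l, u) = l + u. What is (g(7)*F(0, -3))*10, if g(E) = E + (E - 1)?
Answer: -390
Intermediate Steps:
g(E) = -1 + 2*E (g(E) = E + (-1 + E) = -1 + 2*E)
(g(7)*F(0, -3))*10 = ((-1 + 2*7)*(0 - 3))*10 = ((-1 + 14)*(-3))*10 = (13*(-3))*10 = -39*10 = -390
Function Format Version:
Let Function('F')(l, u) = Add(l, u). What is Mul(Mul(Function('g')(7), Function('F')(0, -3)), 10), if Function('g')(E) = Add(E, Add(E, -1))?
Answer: -390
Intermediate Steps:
Function('g')(E) = Add(-1, Mul(2, E)) (Function('g')(E) = Add(E, Add(-1, E)) = Add(-1, Mul(2, E)))
Mul(Mul(Function('g')(7), Function('F')(0, -3)), 10) = Mul(Mul(Add(-1, Mul(2, 7)), Add(0, -3)), 10) = Mul(Mul(Add(-1, 14), -3), 10) = Mul(Mul(13, -3), 10) = Mul(-39, 10) = -390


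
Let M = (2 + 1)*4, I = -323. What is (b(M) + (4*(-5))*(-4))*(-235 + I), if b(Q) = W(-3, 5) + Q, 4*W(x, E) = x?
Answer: -101835/2 ≈ -50918.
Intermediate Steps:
W(x, E) = x/4
M = 12 (M = 3*4 = 12)
b(Q) = -¾ + Q (b(Q) = (¼)*(-3) + Q = -¾ + Q)
(b(M) + (4*(-5))*(-4))*(-235 + I) = ((-¾ + 12) + (4*(-5))*(-4))*(-235 - 323) = (45/4 - 20*(-4))*(-558) = (45/4 + 80)*(-558) = (365/4)*(-558) = -101835/2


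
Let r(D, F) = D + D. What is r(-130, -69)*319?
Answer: -82940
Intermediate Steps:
r(D, F) = 2*D
r(-130, -69)*319 = (2*(-130))*319 = -260*319 = -82940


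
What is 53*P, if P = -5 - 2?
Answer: -371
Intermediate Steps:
P = -7
53*P = 53*(-7) = -371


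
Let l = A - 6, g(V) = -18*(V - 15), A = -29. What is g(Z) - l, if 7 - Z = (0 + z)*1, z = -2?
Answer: 143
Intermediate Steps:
Z = 9 (Z = 7 - (0 - 2) = 7 - (-2) = 7 - 1*(-2) = 7 + 2 = 9)
g(V) = 270 - 18*V (g(V) = -18*(-15 + V) = 270 - 18*V)
l = -35 (l = -29 - 6 = -35)
g(Z) - l = (270 - 18*9) - 1*(-35) = (270 - 162) + 35 = 108 + 35 = 143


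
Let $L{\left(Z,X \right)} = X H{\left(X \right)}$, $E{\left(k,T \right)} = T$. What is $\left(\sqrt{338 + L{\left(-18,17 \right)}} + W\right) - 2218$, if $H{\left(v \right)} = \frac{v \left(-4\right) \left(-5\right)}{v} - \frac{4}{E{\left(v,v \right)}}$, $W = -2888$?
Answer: $-5106 + \sqrt{674} \approx -5080.0$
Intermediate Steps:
$H{\left(v \right)} = 20 - \frac{4}{v}$ ($H{\left(v \right)} = \frac{v \left(-4\right) \left(-5\right)}{v} - \frac{4}{v} = \frac{- 4 v \left(-5\right)}{v} - \frac{4}{v} = \frac{20 v}{v} - \frac{4}{v} = 20 - \frac{4}{v}$)
$L{\left(Z,X \right)} = X \left(20 - \frac{4}{X}\right)$
$\left(\sqrt{338 + L{\left(-18,17 \right)}} + W\right) - 2218 = \left(\sqrt{338 + \left(-4 + 20 \cdot 17\right)} - 2888\right) - 2218 = \left(\sqrt{338 + \left(-4 + 340\right)} - 2888\right) - 2218 = \left(\sqrt{338 + 336} - 2888\right) - 2218 = \left(\sqrt{674} - 2888\right) - 2218 = \left(-2888 + \sqrt{674}\right) - 2218 = -5106 + \sqrt{674}$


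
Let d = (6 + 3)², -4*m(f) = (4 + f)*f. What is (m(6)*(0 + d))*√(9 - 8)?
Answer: -1215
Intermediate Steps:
m(f) = -f*(4 + f)/4 (m(f) = -(4 + f)*f/4 = -f*(4 + f)/4)
d = 81 (d = 9² = 81)
(m(6)*(0 + d))*√(9 - 8) = ((-¼*6*(4 + 6))*(0 + 81))*√(9 - 8) = (-¼*6*10*81)*√1 = -15*81*1 = -1215*1 = -1215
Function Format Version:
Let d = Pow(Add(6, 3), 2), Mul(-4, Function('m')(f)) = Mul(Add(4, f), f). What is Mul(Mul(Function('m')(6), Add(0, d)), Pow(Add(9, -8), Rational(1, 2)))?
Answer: -1215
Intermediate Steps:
Function('m')(f) = Mul(Rational(-1, 4), f, Add(4, f)) (Function('m')(f) = Mul(Rational(-1, 4), Mul(Add(4, f), f)) = Mul(Rational(-1, 4), Mul(f, Add(4, f))) = Mul(Rational(-1, 4), f, Add(4, f)))
d = 81 (d = Pow(9, 2) = 81)
Mul(Mul(Function('m')(6), Add(0, d)), Pow(Add(9, -8), Rational(1, 2))) = Mul(Mul(Mul(Rational(-1, 4), 6, Add(4, 6)), Add(0, 81)), Pow(Add(9, -8), Rational(1, 2))) = Mul(Mul(Mul(Rational(-1, 4), 6, 10), 81), Pow(1, Rational(1, 2))) = Mul(Mul(-15, 81), 1) = Mul(-1215, 1) = -1215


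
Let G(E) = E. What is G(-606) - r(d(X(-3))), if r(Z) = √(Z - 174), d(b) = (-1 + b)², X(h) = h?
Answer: -606 - I*√158 ≈ -606.0 - 12.57*I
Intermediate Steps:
r(Z) = √(-174 + Z)
G(-606) - r(d(X(-3))) = -606 - √(-174 + (-1 - 3)²) = -606 - √(-174 + (-4)²) = -606 - √(-174 + 16) = -606 - √(-158) = -606 - I*√158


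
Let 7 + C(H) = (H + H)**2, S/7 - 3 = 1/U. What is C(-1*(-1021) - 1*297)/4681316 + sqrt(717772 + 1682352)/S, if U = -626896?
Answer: 2096697/4681316 + 1253792*sqrt(600031)/13164809 ≈ 74.221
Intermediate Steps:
S = 13164809/626896 (S = 21 + 7/(-626896) = 21 + 7*(-1/626896) = 21 - 7/626896 = 13164809/626896 ≈ 21.000)
C(H) = -7 + 4*H**2 (C(H) = -7 + (H + H)**2 = -7 + (2*H)**2 = -7 + 4*H**2)
C(-1*(-1021) - 1*297)/4681316 + sqrt(717772 + 1682352)/S = (-7 + 4*(-1*(-1021) - 1*297)**2)/4681316 + sqrt(717772 + 1682352)/(13164809/626896) = (-7 + 4*(1021 - 297)**2)*(1/4681316) + sqrt(2400124)*(626896/13164809) = (-7 + 4*724**2)*(1/4681316) + (2*sqrt(600031))*(626896/13164809) = (-7 + 4*524176)*(1/4681316) + 1253792*sqrt(600031)/13164809 = (-7 + 2096704)*(1/4681316) + 1253792*sqrt(600031)/13164809 = 2096697*(1/4681316) + 1253792*sqrt(600031)/13164809 = 2096697/4681316 + 1253792*sqrt(600031)/13164809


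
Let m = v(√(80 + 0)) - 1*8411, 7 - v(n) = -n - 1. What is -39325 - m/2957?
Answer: -116275622/2957 - 4*√5/2957 ≈ -39322.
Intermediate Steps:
v(n) = 8 + n (v(n) = 7 - (-n - 1) = 7 - (-1 - n) = 7 + (1 + n) = 8 + n)
m = -8403 + 4*√5 (m = (8 + √(80 + 0)) - 1*8411 = (8 + √80) - 8411 = (8 + 4*√5) - 8411 = -8403 + 4*√5 ≈ -8394.1)
-39325 - m/2957 = -39325 - (-8403 + 4*√5)/2957 = -39325 - (-8403/2957 + 4*√5/2957) = -39325 + (8403/2957 - 4*√5/2957) = -116275622/2957 - 4*√5/2957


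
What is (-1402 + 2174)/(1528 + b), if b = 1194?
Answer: 386/1361 ≈ 0.28362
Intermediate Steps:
(-1402 + 2174)/(1528 + b) = (-1402 + 2174)/(1528 + 1194) = 772/2722 = 772*(1/2722) = 386/1361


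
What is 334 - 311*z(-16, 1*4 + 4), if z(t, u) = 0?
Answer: 334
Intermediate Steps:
334 - 311*z(-16, 1*4 + 4) = 334 - 311*0 = 334 + 0 = 334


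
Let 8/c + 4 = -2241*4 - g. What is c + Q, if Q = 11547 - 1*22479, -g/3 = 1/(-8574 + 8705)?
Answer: -12842969308/1174805 ≈ -10932.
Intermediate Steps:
g = -3/131 (g = -3/(-8574 + 8705) = -3/131 ≈ -0.022901)
Q = -10932 (Q = 11547 - 22479 = -10932)
c = -1048/1174805 (c = 8/(-4 + (-2241*4 - 1*(-3/131))) = 8/(-4 + (-8964 + 3/131)) = 8/(-4 - 1174281/131) = 8/(-1174805/131) = 8*(-131/1174805) = -1048/1174805 ≈ -0.00089206)
c + Q = -1048/1174805 - 10932 = -12842969308/1174805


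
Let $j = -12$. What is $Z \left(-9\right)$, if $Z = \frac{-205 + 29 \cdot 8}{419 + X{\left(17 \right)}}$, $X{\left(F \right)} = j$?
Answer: $- \frac{243}{407} \approx -0.59705$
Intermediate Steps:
$X{\left(F \right)} = -12$
$Z = \frac{27}{407}$ ($Z = \frac{-205 + 29 \cdot 8}{419 - 12} = \frac{-205 + 232}{407} = 27 \cdot \frac{1}{407} = \frac{27}{407} \approx 0.066339$)
$Z \left(-9\right) = \frac{27}{407} \left(-9\right) = - \frac{243}{407}$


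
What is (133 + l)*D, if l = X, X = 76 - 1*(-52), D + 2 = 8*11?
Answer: 22446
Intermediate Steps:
D = 86 (D = -2 + 8*11 = -2 + 88 = 86)
X = 128 (X = 76 + 52 = 128)
l = 128
(133 + l)*D = (133 + 128)*86 = 261*86 = 22446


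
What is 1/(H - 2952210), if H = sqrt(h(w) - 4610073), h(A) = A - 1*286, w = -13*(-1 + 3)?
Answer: -196814/581036566299 - I*sqrt(512265)/2905182831495 ≈ -3.3873e-7 - 2.4636e-10*I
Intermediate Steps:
w = -26 (w = -13*2 = -26)
h(A) = -286 + A (h(A) = A - 286 = -286 + A)
H = 3*I*sqrt(512265) (H = sqrt((-286 - 26) - 4610073) = sqrt(-312 - 4610073) = sqrt(-4610385) = 3*I*sqrt(512265) ≈ 2147.2*I)
1/(H - 2952210) = 1/(3*I*sqrt(512265) - 2952210) = 1/(-2952210 + 3*I*sqrt(512265))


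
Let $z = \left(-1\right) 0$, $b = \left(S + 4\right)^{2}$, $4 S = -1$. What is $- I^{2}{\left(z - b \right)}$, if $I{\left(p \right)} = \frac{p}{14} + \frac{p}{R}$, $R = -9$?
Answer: $- \frac{15625}{50176} \approx -0.3114$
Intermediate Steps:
$S = - \frac{1}{4}$ ($S = \frac{1}{4} \left(-1\right) = - \frac{1}{4} \approx -0.25$)
$b = \frac{225}{16}$ ($b = \left(- \frac{1}{4} + 4\right)^{2} = \left(\frac{15}{4}\right)^{2} = \frac{225}{16} \approx 14.063$)
$z = 0$
$I{\left(p \right)} = - \frac{5 p}{126}$ ($I{\left(p \right)} = \frac{p}{14} + \frac{p}{-9} = p \frac{1}{14} + p \left(- \frac{1}{9}\right) = \frac{p}{14} - \frac{p}{9} = - \frac{5 p}{126}$)
$- I^{2}{\left(z - b \right)} = - \left(- \frac{5 \left(0 - \frac{225}{16}\right)}{126}\right)^{2} = - \left(\left(- \frac{5}{126}\right) \left(- \frac{225}{16}\right)\right)^{2} = - \left(\frac{125}{224}\right)^{2} = \left(-1\right) \frac{15625}{50176} = - \frac{15625}{50176}$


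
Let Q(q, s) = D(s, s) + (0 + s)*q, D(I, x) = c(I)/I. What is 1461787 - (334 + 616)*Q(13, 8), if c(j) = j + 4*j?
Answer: 1358237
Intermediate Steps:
c(j) = 5*j
D(I, x) = 5 (D(I, x) = (5*I)/I = 5)
Q(q, s) = 5 + q*s (Q(q, s) = 5 + (0 + s)*q = 5 + s*q = 5 + q*s)
1461787 - (334 + 616)*Q(13, 8) = 1461787 - (334 + 616)*(5 + 13*8) = 1461787 - 950*(5 + 104) = 1461787 - 950*109 = 1461787 - 1*103550 = 1461787 - 103550 = 1358237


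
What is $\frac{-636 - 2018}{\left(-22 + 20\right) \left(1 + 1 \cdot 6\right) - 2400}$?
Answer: $\frac{1327}{1207} \approx 1.0994$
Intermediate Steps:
$\frac{-636 - 2018}{\left(-22 + 20\right) \left(1 + 1 \cdot 6\right) - 2400} = - \frac{2654}{- 2 \left(1 + 6\right) - 2400} = - \frac{2654}{\left(-2\right) 7 - 2400} = - \frac{2654}{-14 - 2400} = - \frac{2654}{-2414} = \left(-2654\right) \left(- \frac{1}{2414}\right) = \frac{1327}{1207}$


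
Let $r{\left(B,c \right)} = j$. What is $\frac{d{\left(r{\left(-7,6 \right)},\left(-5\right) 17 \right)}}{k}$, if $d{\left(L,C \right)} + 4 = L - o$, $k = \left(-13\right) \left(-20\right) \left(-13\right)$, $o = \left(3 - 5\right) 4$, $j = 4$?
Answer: $- \frac{2}{845} \approx -0.0023669$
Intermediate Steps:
$r{\left(B,c \right)} = 4$
$o = -8$ ($o = \left(-2\right) 4 = -8$)
$k = -3380$ ($k = 260 \left(-13\right) = -3380$)
$d{\left(L,C \right)} = 4 + L$ ($d{\left(L,C \right)} = -4 + \left(L - -8\right) = -4 + \left(L + 8\right) = -4 + \left(8 + L\right) = 4 + L$)
$\frac{d{\left(r{\left(-7,6 \right)},\left(-5\right) 17 \right)}}{k} = \frac{4 + 4}{-3380} = 8 \left(- \frac{1}{3380}\right) = - \frac{2}{845}$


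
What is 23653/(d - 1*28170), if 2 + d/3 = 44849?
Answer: 23653/106371 ≈ 0.22236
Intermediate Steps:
d = 134541 (d = -6 + 3*44849 = -6 + 134547 = 134541)
23653/(d - 1*28170) = 23653/(134541 - 1*28170) = 23653/(134541 - 28170) = 23653/106371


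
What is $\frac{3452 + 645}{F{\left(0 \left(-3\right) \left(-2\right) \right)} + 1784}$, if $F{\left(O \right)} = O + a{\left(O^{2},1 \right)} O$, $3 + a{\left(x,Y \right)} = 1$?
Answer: $\frac{4097}{1784} \approx 2.2965$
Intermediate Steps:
$a{\left(x,Y \right)} = -2$ ($a{\left(x,Y \right)} = -3 + 1 = -2$)
$F{\left(O \right)} = - O$ ($F{\left(O \right)} = O - 2 O = - O$)
$\frac{3452 + 645}{F{\left(0 \left(-3\right) \left(-2\right) \right)} + 1784} = \frac{3452 + 645}{- 0 \left(-3\right) \left(-2\right) + 1784} = \frac{4097}{- 0 \left(-2\right) + 1784} = \frac{4097}{\left(-1\right) 0 + 1784} = \frac{4097}{0 + 1784} = \frac{4097}{1784}$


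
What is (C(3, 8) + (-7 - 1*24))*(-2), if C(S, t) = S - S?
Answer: 62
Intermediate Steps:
C(S, t) = 0
(C(3, 8) + (-7 - 1*24))*(-2) = (0 + (-7 - 1*24))*(-2) = (0 + (-7 - 24))*(-2) = (0 - 31)*(-2) = -31*(-2) = 62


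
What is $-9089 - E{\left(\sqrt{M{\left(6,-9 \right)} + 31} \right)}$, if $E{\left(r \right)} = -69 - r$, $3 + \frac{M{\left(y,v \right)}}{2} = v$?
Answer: $-9020 + \sqrt{7} \approx -9017.4$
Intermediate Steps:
$M{\left(y,v \right)} = -6 + 2 v$
$-9089 - E{\left(\sqrt{M{\left(6,-9 \right)} + 31} \right)} = -9089 - \left(-69 - \sqrt{\left(-6 + 2 \left(-9\right)\right) + 31}\right) = -9089 - \left(-69 - \sqrt{\left(-6 - 18\right) + 31}\right) = -9089 - \left(-69 - \sqrt{-24 + 31}\right) = -9089 - \left(-69 - \sqrt{7}\right) = -9089 + \left(69 + \sqrt{7}\right) = -9020 + \sqrt{7}$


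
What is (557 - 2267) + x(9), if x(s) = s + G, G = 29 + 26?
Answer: -1646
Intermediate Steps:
G = 55
x(s) = 55 + s (x(s) = s + 55 = 55 + s)
(557 - 2267) + x(9) = (557 - 2267) + (55 + 9) = -1710 + 64 = -1646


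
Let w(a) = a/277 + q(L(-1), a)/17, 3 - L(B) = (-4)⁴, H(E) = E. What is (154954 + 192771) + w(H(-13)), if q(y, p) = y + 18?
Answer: 1637371709/4709 ≈ 3.4771e+5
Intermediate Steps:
L(B) = -253 (L(B) = 3 - 1*(-4)⁴ = 3 - 1*256 = 3 - 256 = -253)
q(y, p) = 18 + y
w(a) = -235/17 + a/277 (w(a) = a/277 + (18 - 253)/17 = a*(1/277) - 235*1/17 = a/277 - 235/17 = -235/17 + a/277)
(154954 + 192771) + w(H(-13)) = (154954 + 192771) + (-235/17 + (1/277)*(-13)) = 347725 + (-235/17 - 13/277) = 347725 - 65316/4709 = 1637371709/4709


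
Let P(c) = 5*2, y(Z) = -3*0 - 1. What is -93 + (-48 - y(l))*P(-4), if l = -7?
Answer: -563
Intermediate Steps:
y(Z) = -1 (y(Z) = 0 - 1 = -1)
P(c) = 10
-93 + (-48 - y(l))*P(-4) = -93 + (-48 - 1*(-1))*10 = -93 + (-48 + 1)*10 = -93 - 47*10 = -93 - 470 = -563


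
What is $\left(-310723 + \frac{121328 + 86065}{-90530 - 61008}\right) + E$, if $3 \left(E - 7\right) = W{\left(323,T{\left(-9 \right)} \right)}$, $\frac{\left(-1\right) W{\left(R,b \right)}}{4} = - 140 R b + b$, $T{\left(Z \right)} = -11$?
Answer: $- \frac{147587308657}{151538} \approx -9.7393 \cdot 10^{5}$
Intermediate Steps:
$W{\left(R,b \right)} = - 4 b + 560 R b$ ($W{\left(R,b \right)} = - 4 \left(- 140 R b + b\right) = - 4 \left(b - 140 R b\right) = - 4 b + 560 R b$)
$E = -663205$ ($E = 7 + \frac{4 \left(-11\right) \left(-1 + 140 \cdot 323\right)}{3} = 7 + \frac{4 \left(-11\right) \left(-1 + 45220\right)}{3} = 7 + \frac{4 \left(-11\right) 45219}{3} = 7 + \frac{1}{3} \left(-1989636\right) = 7 - 663212 = -663205$)
$\left(-310723 + \frac{121328 + 86065}{-90530 - 61008}\right) + E = \left(-310723 + \frac{121328 + 86065}{-90530 - 61008}\right) - 663205 = \left(-310723 + \frac{207393}{-151538}\right) - 663205 = \left(-310723 + 207393 \left(- \frac{1}{151538}\right)\right) - 663205 = \left(-310723 - \frac{207393}{151538}\right) - 663205 = - \frac{47086549367}{151538} - 663205 = - \frac{147587308657}{151538}$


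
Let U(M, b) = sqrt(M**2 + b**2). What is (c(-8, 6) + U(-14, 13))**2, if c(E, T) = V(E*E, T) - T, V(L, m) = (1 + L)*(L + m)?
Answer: (4544 + sqrt(365))**2 ≈ 2.0822e+7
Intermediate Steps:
c(E, T) = E**2 + E**4 + T*E**2 (c(E, T) = (E*E + T + (E*E)**2 + (E*E)*T) - T = (E**2 + T + (E**2)**2 + E**2*T) - T = (E**2 + T + E**4 + T*E**2) - T = (T + E**2 + E**4 + T*E**2) - T = E**2 + E**4 + T*E**2)
(c(-8, 6) + U(-14, 13))**2 = ((-8)**2*(1 + 6 + (-8)**2) + sqrt((-14)**2 + 13**2))**2 = (64*(1 + 6 + 64) + sqrt(196 + 169))**2 = (64*71 + sqrt(365))**2 = (4544 + sqrt(365))**2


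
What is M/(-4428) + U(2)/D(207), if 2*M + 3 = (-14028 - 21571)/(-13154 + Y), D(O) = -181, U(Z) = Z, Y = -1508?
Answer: -258175297/23502247632 ≈ -0.010985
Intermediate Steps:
M = -8387/29324 (M = -3/2 + ((-14028 - 21571)/(-13154 - 1508))/2 = -3/2 + (-35599/(-14662))/2 = -3/2 + (-35599*(-1/14662))/2 = -3/2 + (½)*(35599/14662) = -3/2 + 35599/29324 = -8387/29324 ≈ -0.28601)
M/(-4428) + U(2)/D(207) = -8387/29324/(-4428) + 2/(-181) = -8387/29324*(-1/4428) + 2*(-1/181) = 8387/129846672 - 2/181 = -258175297/23502247632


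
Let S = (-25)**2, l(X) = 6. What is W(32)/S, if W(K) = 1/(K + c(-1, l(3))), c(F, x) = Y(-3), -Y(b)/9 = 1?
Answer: 1/14375 ≈ 6.9565e-5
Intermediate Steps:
Y(b) = -9 (Y(b) = -9*1 = -9)
S = 625
c(F, x) = -9
W(K) = 1/(-9 + K) (W(K) = 1/(K - 9) = 1/(-9 + K))
W(32)/S = 1/((-9 + 32)*625) = (1/625)/23 = (1/23)*(1/625) = 1/14375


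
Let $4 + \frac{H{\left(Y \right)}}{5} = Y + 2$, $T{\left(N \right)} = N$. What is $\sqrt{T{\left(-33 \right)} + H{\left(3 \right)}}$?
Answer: $2 i \sqrt{7} \approx 5.2915 i$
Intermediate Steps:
$H{\left(Y \right)} = -10 + 5 Y$ ($H{\left(Y \right)} = -20 + 5 \left(Y + 2\right) = -20 + 5 \left(2 + Y\right) = -20 + \left(10 + 5 Y\right) = -10 + 5 Y$)
$\sqrt{T{\left(-33 \right)} + H{\left(3 \right)}} = \sqrt{-33 + \left(-10 + 5 \cdot 3\right)} = \sqrt{-33 + \left(-10 + 15\right)} = \sqrt{-33 + 5} = \sqrt{-28} = 2 i \sqrt{7}$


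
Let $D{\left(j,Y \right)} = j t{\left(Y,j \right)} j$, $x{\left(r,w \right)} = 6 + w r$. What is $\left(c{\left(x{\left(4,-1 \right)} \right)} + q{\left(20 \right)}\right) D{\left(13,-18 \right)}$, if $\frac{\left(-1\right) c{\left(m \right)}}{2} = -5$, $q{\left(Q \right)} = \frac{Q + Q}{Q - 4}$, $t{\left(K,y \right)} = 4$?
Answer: $8450$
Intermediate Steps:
$q{\left(Q \right)} = \frac{2 Q}{-4 + Q}$
$x{\left(r,w \right)} = 6 + r w$
$D{\left(j,Y \right)} = 4 j^{2}$ ($D{\left(j,Y \right)} = j 4 j = 4 j j = 4 j^{2}$)
$c{\left(m \right)} = 10$ ($c{\left(m \right)} = \left(-2\right) \left(-5\right) = 10$)
$\left(c{\left(x{\left(4,-1 \right)} \right)} + q{\left(20 \right)}\right) D{\left(13,-18 \right)} = \left(10 + 2 \cdot 20 \frac{1}{-4 + 20}\right) 4 \cdot 13^{2} = \left(10 + 2 \cdot 20 \cdot \frac{1}{16}\right) 4 \cdot 169 = \left(10 + 2 \cdot 20 \cdot \frac{1}{16}\right) 676 = \left(10 + \frac{5}{2}\right) 676 = \frac{25}{2} \cdot 676 = 8450$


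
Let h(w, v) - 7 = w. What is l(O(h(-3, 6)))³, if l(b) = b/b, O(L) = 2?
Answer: 1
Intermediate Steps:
h(w, v) = 7 + w
l(b) = 1
l(O(h(-3, 6)))³ = 1³ = 1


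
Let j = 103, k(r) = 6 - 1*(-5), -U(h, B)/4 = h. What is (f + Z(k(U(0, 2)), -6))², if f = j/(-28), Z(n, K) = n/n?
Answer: 5625/784 ≈ 7.1747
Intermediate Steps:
U(h, B) = -4*h
k(r) = 11 (k(r) = 6 + 5 = 11)
Z(n, K) = 1
f = -103/28 (f = 103/(-28) = 103*(-1/28) = -103/28 ≈ -3.6786)
(f + Z(k(U(0, 2)), -6))² = (-103/28 + 1)² = (-75/28)² = 5625/784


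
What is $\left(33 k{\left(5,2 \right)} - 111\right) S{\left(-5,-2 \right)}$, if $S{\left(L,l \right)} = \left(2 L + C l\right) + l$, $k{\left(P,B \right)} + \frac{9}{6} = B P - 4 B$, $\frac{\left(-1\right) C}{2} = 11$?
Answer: $-3024$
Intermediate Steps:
$C = -22$ ($C = \left(-2\right) 11 = -22$)
$k{\left(P,B \right)} = - \frac{3}{2} - 4 B + B P$ ($k{\left(P,B \right)} = - \frac{3}{2} + \left(B P - 4 B\right) = - \frac{3}{2} + \left(- 4 B + B P\right) = - \frac{3}{2} - 4 B + B P$)
$S{\left(L,l \right)} = - 21 l + 2 L$ ($S{\left(L,l \right)} = \left(2 L - 22 l\right) + l = \left(- 22 l + 2 L\right) + l = - 21 l + 2 L$)
$\left(33 k{\left(5,2 \right)} - 111\right) S{\left(-5,-2 \right)} = \left(33 \left(- \frac{3}{2} - 8 + 2 \cdot 5\right) - 111\right) \left(\left(-21\right) \left(-2\right) + 2 \left(-5\right)\right) = \left(33 \left(- \frac{3}{2} - 8 + 10\right) - 111\right) \left(42 - 10\right) = \left(33 \cdot \frac{1}{2} - 111\right) 32 = \left(\frac{33}{2} - 111\right) 32 = \left(- \frac{189}{2}\right) 32 = -3024$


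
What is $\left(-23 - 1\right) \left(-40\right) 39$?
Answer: $37440$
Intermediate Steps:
$\left(-23 - 1\right) \left(-40\right) 39 = \left(-24\right) \left(-40\right) 39 = 960 \cdot 39 = 37440$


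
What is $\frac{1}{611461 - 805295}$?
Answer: $- \frac{1}{193834} \approx -5.1591 \cdot 10^{-6}$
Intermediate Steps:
$\frac{1}{611461 - 805295} = \frac{1}{-193834} = - \frac{1}{193834}$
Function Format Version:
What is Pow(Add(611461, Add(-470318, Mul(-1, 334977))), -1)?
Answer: Rational(-1, 193834) ≈ -5.1591e-6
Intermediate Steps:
Pow(Add(611461, Add(-470318, Mul(-1, 334977))), -1) = Pow(Add(611461, Add(-470318, -334977)), -1) = Pow(Add(611461, -805295), -1) = Pow(-193834, -1) = Rational(-1, 193834)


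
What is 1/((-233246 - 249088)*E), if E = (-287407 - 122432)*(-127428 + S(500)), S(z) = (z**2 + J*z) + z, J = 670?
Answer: 1/90551345083972272 ≈ 1.1043e-17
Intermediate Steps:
S(z) = z**2 + 671*z (S(z) = (z**2 + 670*z) + z = z**2 + 671*z)
E = -187735770408 (E = (-287407 - 122432)*(-127428 + 500*(671 + 500)) = -409839*(-127428 + 500*1171) = -409839*(-127428 + 585500) = -409839*458072 = -187735770408)
1/((-233246 - 249088)*E) = 1/(-233246 - 249088*(-187735770408)) = -1/187735770408/(-482334) = -1/482334*(-1/187735770408) = 1/90551345083972272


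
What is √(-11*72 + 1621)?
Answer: √829 ≈ 28.792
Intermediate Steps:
√(-11*72 + 1621) = √(-792 + 1621) = √829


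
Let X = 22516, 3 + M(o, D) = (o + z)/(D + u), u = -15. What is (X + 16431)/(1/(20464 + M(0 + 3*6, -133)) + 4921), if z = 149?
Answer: 117933891767/14901088329 ≈ 7.9144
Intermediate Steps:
M(o, D) = -3 + (149 + o)/(-15 + D) (M(o, D) = -3 + (o + 149)/(D - 15) = -3 + (149 + o)/(-15 + D))
(X + 16431)/(1/(20464 + M(0 + 3*6, -133)) + 4921) = (22516 + 16431)/(1/(20464 + (194 + (0 + 3*6) - 3*(-133))/(-15 - 133)) + 4921) = 38947/(1/(20464 + (194 + (0 + 18) + 399)/(-148)) + 4921) = 38947/(1/(20464 - (194 + 18 + 399)/148) + 4921) = 38947/(1/(20464 - 1/148*611) + 4921) = 38947/(1/(20464 - 611/148) + 4921) = 38947/(1/(3028061/148) + 4921) = 38947/(148/3028061 + 4921) = 38947/(14901088329/3028061) = 38947*(3028061/14901088329) = 117933891767/14901088329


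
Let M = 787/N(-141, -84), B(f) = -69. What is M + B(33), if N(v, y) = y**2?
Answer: -486077/7056 ≈ -68.888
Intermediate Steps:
M = 787/7056 (M = 787/((-84)**2) = 787/7056 ≈ 0.11154)
M + B(33) = 787/7056 - 69 = -486077/7056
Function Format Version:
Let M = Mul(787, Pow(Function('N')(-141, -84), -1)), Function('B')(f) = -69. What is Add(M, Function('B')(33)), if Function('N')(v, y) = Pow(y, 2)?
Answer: Rational(-486077, 7056) ≈ -68.888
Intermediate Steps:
M = Rational(787, 7056) (M = Mul(787, Pow(Pow(-84, 2), -1)) = Mul(787, Pow(7056, -1)) = Mul(787, Rational(1, 7056)) = Rational(787, 7056) ≈ 0.11154)
Add(M, Function('B')(33)) = Add(Rational(787, 7056), -69) = Rational(-486077, 7056)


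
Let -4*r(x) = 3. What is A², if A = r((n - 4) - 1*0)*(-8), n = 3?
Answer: 36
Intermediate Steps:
r(x) = -¾ (r(x) = -¼*3 = -¾)
A = 6 (A = -¾*(-8) = 6)
A² = 6² = 36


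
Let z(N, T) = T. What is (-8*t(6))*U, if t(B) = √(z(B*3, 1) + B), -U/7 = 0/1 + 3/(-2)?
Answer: -84*√7 ≈ -222.24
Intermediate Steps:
U = 21/2 (U = -7*(0/1 + 3/(-2)) = -7*(0*1 + 3*(-½)) = -7*(0 - 3/2) = -7*(-3/2) = 21/2 ≈ 10.500)
t(B) = √(1 + B)
(-8*t(6))*U = -8*√(1 + 6)*(21/2) = -8*√7*(21/2) = -84*√7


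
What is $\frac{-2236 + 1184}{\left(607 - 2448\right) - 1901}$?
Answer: $\frac{526}{1871} \approx 0.28113$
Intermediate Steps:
$\frac{-2236 + 1184}{\left(607 - 2448\right) - 1901} = - \frac{1052}{-1841 - 1901} = - \frac{1052}{-3742} = \left(-1052\right) \left(- \frac{1}{3742}\right) = \frac{526}{1871}$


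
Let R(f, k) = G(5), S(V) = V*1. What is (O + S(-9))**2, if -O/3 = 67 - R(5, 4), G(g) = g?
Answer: 38025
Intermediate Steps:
S(V) = V
R(f, k) = 5
O = -186 (O = -3*(67 - 1*5) = -3*(67 - 5) = -3*62 = -186)
(O + S(-9))**2 = (-186 - 9)**2 = (-195)**2 = 38025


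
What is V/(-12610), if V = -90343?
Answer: 90343/12610 ≈ 7.1644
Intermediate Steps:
V/(-12610) = -90343/(-12610) = -90343*(-1/12610) = 90343/12610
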